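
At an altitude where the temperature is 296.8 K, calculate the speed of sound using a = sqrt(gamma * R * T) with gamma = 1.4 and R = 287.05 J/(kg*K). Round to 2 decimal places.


Step 1: gamma * R * T = 1.4 * 287.05 * 296.8 = 119275.016
Step 2: a = sqrt(119275.016) = 345.36 m/s

345.36


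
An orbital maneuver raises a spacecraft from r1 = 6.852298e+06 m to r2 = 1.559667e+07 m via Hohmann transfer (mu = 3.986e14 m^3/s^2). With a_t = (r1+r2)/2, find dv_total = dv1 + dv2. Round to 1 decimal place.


Step 1: Transfer semi-major axis a_t = (6.852298e+06 + 1.559667e+07) / 2 = 1.122448e+07 m
Step 2: v1 (circular at r1) = sqrt(mu/r1) = 7626.94 m/s
Step 3: v_t1 = sqrt(mu*(2/r1 - 1/a_t)) = 8990.49 m/s
Step 4: dv1 = |8990.49 - 7626.94| = 1363.54 m/s
Step 5: v2 (circular at r2) = 5055.37 m/s, v_t2 = 3949.91 m/s
Step 6: dv2 = |5055.37 - 3949.91| = 1105.45 m/s
Step 7: Total delta-v = 1363.54 + 1105.45 = 2469.0 m/s

2469.0


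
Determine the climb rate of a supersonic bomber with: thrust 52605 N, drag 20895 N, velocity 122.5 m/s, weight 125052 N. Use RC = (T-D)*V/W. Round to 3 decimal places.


Step 1: Excess thrust = T - D = 52605 - 20895 = 31710 N
Step 2: Excess power = 31710 * 122.5 = 3884475.0 W
Step 3: RC = 3884475.0 / 125052 = 31.063 m/s

31.063


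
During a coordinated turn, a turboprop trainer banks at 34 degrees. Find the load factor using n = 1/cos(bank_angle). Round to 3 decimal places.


Step 1: Convert 34 degrees to radians = 0.593412
Step 2: cos(34 deg) = 0.829038
Step 3: n = 1 / 0.829038 = 1.206

1.206


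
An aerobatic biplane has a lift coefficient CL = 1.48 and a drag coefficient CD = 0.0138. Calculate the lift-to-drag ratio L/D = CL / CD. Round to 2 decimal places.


Step 1: L/D = CL / CD = 1.48 / 0.0138
Step 2: L/D = 107.25

107.25


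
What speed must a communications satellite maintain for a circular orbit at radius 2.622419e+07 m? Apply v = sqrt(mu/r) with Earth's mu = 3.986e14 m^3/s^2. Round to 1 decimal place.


Step 1: mu / r = 3.986e14 / 2.622419e+07 = 15199706.8356
Step 2: v = sqrt(15199706.8356) = 3898.7 m/s

3898.7


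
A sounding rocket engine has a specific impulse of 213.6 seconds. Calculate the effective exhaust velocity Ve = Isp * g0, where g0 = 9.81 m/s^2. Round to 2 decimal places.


Step 1: Ve = Isp * g0 = 213.6 * 9.81
Step 2: Ve = 2095.42 m/s

2095.42


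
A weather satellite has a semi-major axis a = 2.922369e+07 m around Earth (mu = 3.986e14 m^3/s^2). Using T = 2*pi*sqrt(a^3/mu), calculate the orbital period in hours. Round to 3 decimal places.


Step 1: a^3 / mu = 2.495773e+22 / 3.986e14 = 6.261348e+07
Step 2: sqrt(6.261348e+07) = 7912.8682 s
Step 3: T = 2*pi * 7912.8682 = 49718.02 s
Step 4: T in hours = 49718.02 / 3600 = 13.811 hours

13.811


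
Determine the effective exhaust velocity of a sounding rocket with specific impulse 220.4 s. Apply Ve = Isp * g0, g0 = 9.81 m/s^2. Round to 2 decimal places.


Step 1: Ve = Isp * g0 = 220.4 * 9.81
Step 2: Ve = 2162.12 m/s

2162.12


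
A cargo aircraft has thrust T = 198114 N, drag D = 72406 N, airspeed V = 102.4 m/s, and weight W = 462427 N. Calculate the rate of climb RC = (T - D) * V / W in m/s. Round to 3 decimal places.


Step 1: Excess thrust = T - D = 198114 - 72406 = 125708 N
Step 2: Excess power = 125708 * 102.4 = 12872499.2 W
Step 3: RC = 12872499.2 / 462427 = 27.837 m/s

27.837


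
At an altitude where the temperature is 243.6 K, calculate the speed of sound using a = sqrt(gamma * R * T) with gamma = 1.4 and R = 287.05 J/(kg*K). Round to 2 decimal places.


Step 1: gamma * R * T = 1.4 * 287.05 * 243.6 = 97895.532
Step 2: a = sqrt(97895.532) = 312.88 m/s

312.88


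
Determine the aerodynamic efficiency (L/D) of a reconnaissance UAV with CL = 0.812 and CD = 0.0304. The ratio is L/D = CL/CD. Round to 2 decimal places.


Step 1: L/D = CL / CD = 0.812 / 0.0304
Step 2: L/D = 26.71

26.71


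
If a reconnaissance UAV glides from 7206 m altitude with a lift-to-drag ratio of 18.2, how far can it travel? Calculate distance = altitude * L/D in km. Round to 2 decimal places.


Step 1: Glide distance = altitude * L/D = 7206 * 18.2 = 131149.2 m
Step 2: Convert to km: 131149.2 / 1000 = 131.15 km

131.15


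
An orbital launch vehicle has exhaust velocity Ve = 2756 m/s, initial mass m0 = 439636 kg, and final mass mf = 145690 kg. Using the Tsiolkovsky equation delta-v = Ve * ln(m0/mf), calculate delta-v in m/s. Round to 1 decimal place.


Step 1: Mass ratio m0/mf = 439636 / 145690 = 3.017613
Step 2: ln(3.017613) = 1.104466
Step 3: delta-v = 2756 * 1.104466 = 3043.9 m/s

3043.9


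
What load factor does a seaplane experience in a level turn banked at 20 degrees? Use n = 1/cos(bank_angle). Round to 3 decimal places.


Step 1: Convert 20 degrees to radians = 0.349066
Step 2: cos(20 deg) = 0.939693
Step 3: n = 1 / 0.939693 = 1.064

1.064


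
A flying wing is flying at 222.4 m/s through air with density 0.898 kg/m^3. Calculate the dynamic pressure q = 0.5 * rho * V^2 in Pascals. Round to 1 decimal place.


Step 1: V^2 = 222.4^2 = 49461.76
Step 2: q = 0.5 * 0.898 * 49461.76
Step 3: q = 22208.3 Pa

22208.3


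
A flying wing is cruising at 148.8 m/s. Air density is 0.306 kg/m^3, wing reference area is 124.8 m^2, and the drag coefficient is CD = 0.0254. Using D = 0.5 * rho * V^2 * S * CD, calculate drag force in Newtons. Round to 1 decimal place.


Step 1: Dynamic pressure q = 0.5 * 0.306 * 148.8^2 = 3387.6403 Pa
Step 2: Drag D = q * S * CD = 3387.6403 * 124.8 * 0.0254
Step 3: D = 10738.5 N

10738.5


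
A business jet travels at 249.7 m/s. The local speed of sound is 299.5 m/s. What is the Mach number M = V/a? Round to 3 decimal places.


Step 1: M = V / a = 249.7 / 299.5
Step 2: M = 0.834

0.834


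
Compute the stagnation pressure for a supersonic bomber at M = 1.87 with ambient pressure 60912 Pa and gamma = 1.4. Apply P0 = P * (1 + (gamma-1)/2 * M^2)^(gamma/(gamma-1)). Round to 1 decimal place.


Step 1: (gamma-1)/2 * M^2 = 0.2 * 3.4969 = 0.69938
Step 2: 1 + 0.69938 = 1.69938
Step 3: Exponent gamma/(gamma-1) = 3.5
Step 4: P0 = 60912 * 1.69938^3.5 = 389690.3 Pa

389690.3


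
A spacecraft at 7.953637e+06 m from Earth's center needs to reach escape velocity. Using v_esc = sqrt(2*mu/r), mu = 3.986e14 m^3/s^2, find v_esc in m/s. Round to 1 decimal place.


Step 1: 2*mu/r = 2 * 3.986e14 / 7.953637e+06 = 100230875.5102
Step 2: v_esc = sqrt(100230875.5102) = 10011.5 m/s

10011.5


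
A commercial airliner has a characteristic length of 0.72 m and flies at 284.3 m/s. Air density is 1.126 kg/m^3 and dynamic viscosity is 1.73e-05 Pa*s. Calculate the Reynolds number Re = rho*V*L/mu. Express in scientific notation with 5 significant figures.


Step 1: Numerator = rho * V * L = 1.126 * 284.3 * 0.72 = 230.487696
Step 2: Re = 230.487696 / 1.73e-05
Step 3: Re = 1.3323e+07

1.3323e+07


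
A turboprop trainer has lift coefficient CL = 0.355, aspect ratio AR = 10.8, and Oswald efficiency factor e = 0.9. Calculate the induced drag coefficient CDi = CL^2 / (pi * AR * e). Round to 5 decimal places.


Step 1: CL^2 = 0.355^2 = 0.126025
Step 2: pi * AR * e = 3.14159 * 10.8 * 0.9 = 30.536281
Step 3: CDi = 0.126025 / 30.536281 = 0.00413

0.00413


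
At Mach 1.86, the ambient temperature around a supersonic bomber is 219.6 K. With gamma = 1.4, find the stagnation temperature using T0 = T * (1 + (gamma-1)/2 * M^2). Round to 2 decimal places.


Step 1: (gamma-1)/2 = 0.2
Step 2: M^2 = 3.4596
Step 3: 1 + 0.2 * 3.4596 = 1.69192
Step 4: T0 = 219.6 * 1.69192 = 371.55 K

371.55


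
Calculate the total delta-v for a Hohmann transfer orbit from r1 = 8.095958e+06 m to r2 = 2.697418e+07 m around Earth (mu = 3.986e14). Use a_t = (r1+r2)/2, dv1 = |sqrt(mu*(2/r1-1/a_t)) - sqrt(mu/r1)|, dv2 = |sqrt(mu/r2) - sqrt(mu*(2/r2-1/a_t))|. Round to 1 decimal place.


Step 1: Transfer semi-major axis a_t = (8.095958e+06 + 2.697418e+07) / 2 = 1.753507e+07 m
Step 2: v1 (circular at r1) = sqrt(mu/r1) = 7016.73 m/s
Step 3: v_t1 = sqrt(mu*(2/r1 - 1/a_t)) = 8702.72 m/s
Step 4: dv1 = |8702.72 - 7016.73| = 1685.99 m/s
Step 5: v2 (circular at r2) = 3844.1 m/s, v_t2 = 2612.01 m/s
Step 6: dv2 = |3844.1 - 2612.01| = 1232.09 m/s
Step 7: Total delta-v = 1685.99 + 1232.09 = 2918.1 m/s

2918.1


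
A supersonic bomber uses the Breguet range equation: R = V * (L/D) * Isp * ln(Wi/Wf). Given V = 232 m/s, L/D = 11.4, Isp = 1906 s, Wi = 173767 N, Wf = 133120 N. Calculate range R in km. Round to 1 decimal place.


Step 1: Coefficient = V * (L/D) * Isp = 232 * 11.4 * 1906 = 5040988.8 m
Step 2: Wi/Wf = 173767 / 133120 = 1.305341
Step 3: ln(1.305341) = 0.266464
Step 4: R = 5040988.8 * 0.266464 = 1343243.8 m = 1343.2 km

1343.2


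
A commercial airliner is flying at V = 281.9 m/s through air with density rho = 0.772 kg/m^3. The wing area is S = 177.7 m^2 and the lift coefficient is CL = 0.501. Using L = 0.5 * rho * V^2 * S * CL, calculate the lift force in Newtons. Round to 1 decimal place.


Step 1: Calculate dynamic pressure q = 0.5 * 0.772 * 281.9^2 = 0.5 * 0.772 * 79467.61 = 30674.4975 Pa
Step 2: Multiply by wing area and lift coefficient: L = 30674.4975 * 177.7 * 0.501
Step 3: L = 5450858.1986 * 0.501 = 2730880.0 N

2730880.0


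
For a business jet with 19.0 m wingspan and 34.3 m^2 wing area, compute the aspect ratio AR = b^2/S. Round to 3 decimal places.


Step 1: b^2 = 19.0^2 = 361.0
Step 2: AR = 361.0 / 34.3 = 10.525

10.525


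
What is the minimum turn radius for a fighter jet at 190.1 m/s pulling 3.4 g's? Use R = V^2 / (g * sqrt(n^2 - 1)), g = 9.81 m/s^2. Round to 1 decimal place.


Step 1: V^2 = 190.1^2 = 36138.01
Step 2: n^2 - 1 = 3.4^2 - 1 = 10.56
Step 3: sqrt(10.56) = 3.249615
Step 4: R = 36138.01 / (9.81 * 3.249615) = 1133.6 m

1133.6


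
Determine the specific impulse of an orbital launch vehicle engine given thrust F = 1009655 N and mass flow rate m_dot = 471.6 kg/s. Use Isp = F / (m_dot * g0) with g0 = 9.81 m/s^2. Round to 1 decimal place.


Step 1: m_dot * g0 = 471.6 * 9.81 = 4626.4
Step 2: Isp = 1009655 / 4626.4 = 218.2 s

218.2


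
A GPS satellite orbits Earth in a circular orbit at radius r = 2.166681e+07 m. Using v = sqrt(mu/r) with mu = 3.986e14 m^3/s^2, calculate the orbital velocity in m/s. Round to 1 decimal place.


Step 1: mu / r = 3.986e14 / 2.166681e+07 = 18396801.375
Step 2: v = sqrt(18396801.375) = 4289.1 m/s

4289.1


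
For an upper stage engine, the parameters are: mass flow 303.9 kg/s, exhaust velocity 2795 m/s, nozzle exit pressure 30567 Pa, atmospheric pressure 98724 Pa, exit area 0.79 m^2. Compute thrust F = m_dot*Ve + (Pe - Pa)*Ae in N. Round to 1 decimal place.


Step 1: Momentum thrust = m_dot * Ve = 303.9 * 2795 = 849400.5 N
Step 2: Pressure thrust = (Pe - Pa) * Ae = (30567 - 98724) * 0.79 = -53844.03 N
Step 3: Total thrust F = 849400.5 + -53844.03 = 795556.5 N

795556.5


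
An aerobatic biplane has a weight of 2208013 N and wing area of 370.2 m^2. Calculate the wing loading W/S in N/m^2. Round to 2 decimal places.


Step 1: Wing loading = W / S = 2208013 / 370.2
Step 2: Wing loading = 5964.38 N/m^2

5964.38


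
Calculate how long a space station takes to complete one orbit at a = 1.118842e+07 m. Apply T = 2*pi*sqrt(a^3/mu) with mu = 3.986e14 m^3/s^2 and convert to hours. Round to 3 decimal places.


Step 1: a^3 / mu = 1.400575e+21 / 3.986e14 = 3.513735e+06
Step 2: sqrt(3.513735e+06) = 1874.4959 s
Step 3: T = 2*pi * 1874.4959 = 11777.81 s
Step 4: T in hours = 11777.81 / 3600 = 3.272 hours

3.272


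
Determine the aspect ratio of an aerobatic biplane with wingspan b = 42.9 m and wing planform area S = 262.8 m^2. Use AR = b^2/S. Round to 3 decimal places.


Step 1: b^2 = 42.9^2 = 1840.41
Step 2: AR = 1840.41 / 262.8 = 7.003

7.003


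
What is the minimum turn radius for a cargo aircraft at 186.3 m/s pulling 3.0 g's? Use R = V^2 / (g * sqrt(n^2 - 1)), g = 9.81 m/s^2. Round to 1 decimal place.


Step 1: V^2 = 186.3^2 = 34707.69
Step 2: n^2 - 1 = 3.0^2 - 1 = 8.0
Step 3: sqrt(8.0) = 2.828427
Step 4: R = 34707.69 / (9.81 * 2.828427) = 1250.9 m

1250.9


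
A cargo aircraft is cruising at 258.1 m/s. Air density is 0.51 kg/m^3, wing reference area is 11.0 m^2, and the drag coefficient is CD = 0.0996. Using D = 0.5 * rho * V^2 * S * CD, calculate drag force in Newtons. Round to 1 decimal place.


Step 1: Dynamic pressure q = 0.5 * 0.51 * 258.1^2 = 16986.9806 Pa
Step 2: Drag D = q * S * CD = 16986.9806 * 11.0 * 0.0996
Step 3: D = 18610.9 N

18610.9


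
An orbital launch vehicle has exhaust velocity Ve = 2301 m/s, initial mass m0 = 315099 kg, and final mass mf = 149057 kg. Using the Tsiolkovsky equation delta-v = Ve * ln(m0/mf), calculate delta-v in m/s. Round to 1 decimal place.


Step 1: Mass ratio m0/mf = 315099 / 149057 = 2.11395
Step 2: ln(2.11395) = 0.748558
Step 3: delta-v = 2301 * 0.748558 = 1722.4 m/s

1722.4


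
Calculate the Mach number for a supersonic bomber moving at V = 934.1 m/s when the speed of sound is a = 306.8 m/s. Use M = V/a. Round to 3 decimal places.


Step 1: M = V / a = 934.1 / 306.8
Step 2: M = 3.045

3.045


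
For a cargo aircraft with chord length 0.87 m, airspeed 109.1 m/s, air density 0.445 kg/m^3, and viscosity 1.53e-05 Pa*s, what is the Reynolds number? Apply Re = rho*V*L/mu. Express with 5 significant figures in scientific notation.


Step 1: Numerator = rho * V * L = 0.445 * 109.1 * 0.87 = 42.238065
Step 2: Re = 42.238065 / 1.53e-05
Step 3: Re = 2.7607e+06

2.7607e+06


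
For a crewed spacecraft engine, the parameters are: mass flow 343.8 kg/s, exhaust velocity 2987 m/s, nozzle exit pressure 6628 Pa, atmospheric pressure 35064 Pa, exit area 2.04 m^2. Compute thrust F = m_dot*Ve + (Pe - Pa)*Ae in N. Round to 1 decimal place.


Step 1: Momentum thrust = m_dot * Ve = 343.8 * 2987 = 1026930.6 N
Step 2: Pressure thrust = (Pe - Pa) * Ae = (6628 - 35064) * 2.04 = -58009.44 N
Step 3: Total thrust F = 1026930.6 + -58009.44 = 968921.2 N

968921.2


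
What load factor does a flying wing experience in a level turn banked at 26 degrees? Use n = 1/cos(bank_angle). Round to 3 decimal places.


Step 1: Convert 26 degrees to radians = 0.453786
Step 2: cos(26 deg) = 0.898794
Step 3: n = 1 / 0.898794 = 1.113

1.113


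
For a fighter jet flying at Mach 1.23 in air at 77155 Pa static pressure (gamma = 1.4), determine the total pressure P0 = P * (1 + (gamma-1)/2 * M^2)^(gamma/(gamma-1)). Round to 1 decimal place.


Step 1: (gamma-1)/2 * M^2 = 0.2 * 1.5129 = 0.30258
Step 2: 1 + 0.30258 = 1.30258
Step 3: Exponent gamma/(gamma-1) = 3.5
Step 4: P0 = 77155 * 1.30258^3.5 = 194616.4 Pa

194616.4


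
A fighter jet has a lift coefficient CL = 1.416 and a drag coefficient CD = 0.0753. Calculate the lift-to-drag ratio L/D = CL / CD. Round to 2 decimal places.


Step 1: L/D = CL / CD = 1.416 / 0.0753
Step 2: L/D = 18.80

18.80


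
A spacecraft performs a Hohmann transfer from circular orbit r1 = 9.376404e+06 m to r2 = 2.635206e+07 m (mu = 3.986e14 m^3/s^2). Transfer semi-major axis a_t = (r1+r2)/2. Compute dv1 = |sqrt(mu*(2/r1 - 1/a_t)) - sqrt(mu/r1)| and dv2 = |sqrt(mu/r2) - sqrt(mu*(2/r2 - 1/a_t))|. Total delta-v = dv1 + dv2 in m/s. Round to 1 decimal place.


Step 1: Transfer semi-major axis a_t = (9.376404e+06 + 2.635206e+07) / 2 = 1.786423e+07 m
Step 2: v1 (circular at r1) = sqrt(mu/r1) = 6520.04 m/s
Step 3: v_t1 = sqrt(mu*(2/r1 - 1/a_t)) = 7918.91 m/s
Step 4: dv1 = |7918.91 - 6520.04| = 1398.87 m/s
Step 5: v2 (circular at r2) = 3889.21 m/s, v_t2 = 2817.65 m/s
Step 6: dv2 = |3889.21 - 2817.65| = 1071.56 m/s
Step 7: Total delta-v = 1398.87 + 1071.56 = 2470.4 m/s

2470.4


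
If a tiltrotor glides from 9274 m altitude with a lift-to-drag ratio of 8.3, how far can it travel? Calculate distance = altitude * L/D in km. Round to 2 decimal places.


Step 1: Glide distance = altitude * L/D = 9274 * 8.3 = 76974.2 m
Step 2: Convert to km: 76974.2 / 1000 = 76.97 km

76.97


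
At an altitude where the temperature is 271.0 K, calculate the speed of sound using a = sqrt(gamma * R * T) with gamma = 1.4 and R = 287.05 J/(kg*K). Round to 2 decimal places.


Step 1: gamma * R * T = 1.4 * 287.05 * 271.0 = 108906.77
Step 2: a = sqrt(108906.77) = 330.01 m/s

330.01


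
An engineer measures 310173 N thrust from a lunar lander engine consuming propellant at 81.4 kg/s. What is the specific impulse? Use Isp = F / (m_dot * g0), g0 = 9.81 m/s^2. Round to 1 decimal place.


Step 1: m_dot * g0 = 81.4 * 9.81 = 798.53
Step 2: Isp = 310173 / 798.53 = 388.4 s

388.4


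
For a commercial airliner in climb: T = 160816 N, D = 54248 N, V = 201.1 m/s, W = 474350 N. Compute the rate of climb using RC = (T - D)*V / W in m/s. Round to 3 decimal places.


Step 1: Excess thrust = T - D = 160816 - 54248 = 106568 N
Step 2: Excess power = 106568 * 201.1 = 21430824.8 W
Step 3: RC = 21430824.8 / 474350 = 45.179 m/s

45.179


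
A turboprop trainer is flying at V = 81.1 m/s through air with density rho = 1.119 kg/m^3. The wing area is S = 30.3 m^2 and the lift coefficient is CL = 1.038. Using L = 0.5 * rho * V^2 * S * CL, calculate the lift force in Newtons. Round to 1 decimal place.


Step 1: Calculate dynamic pressure q = 0.5 * 1.119 * 81.1^2 = 0.5 * 1.119 * 6577.21 = 3679.949 Pa
Step 2: Multiply by wing area and lift coefficient: L = 3679.949 * 30.3 * 1.038
Step 3: L = 111502.4545 * 1.038 = 115739.5 N

115739.5


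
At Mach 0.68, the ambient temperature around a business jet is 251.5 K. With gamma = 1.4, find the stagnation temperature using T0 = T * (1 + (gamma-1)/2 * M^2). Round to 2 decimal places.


Step 1: (gamma-1)/2 = 0.2
Step 2: M^2 = 0.4624
Step 3: 1 + 0.2 * 0.4624 = 1.09248
Step 4: T0 = 251.5 * 1.09248 = 274.76 K

274.76


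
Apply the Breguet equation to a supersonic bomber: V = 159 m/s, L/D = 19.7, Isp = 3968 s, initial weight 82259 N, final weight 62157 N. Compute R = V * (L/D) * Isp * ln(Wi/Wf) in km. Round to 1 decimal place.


Step 1: Coefficient = V * (L/D) * Isp = 159 * 19.7 * 3968 = 12428966.4 m
Step 2: Wi/Wf = 82259 / 62157 = 1.323407
Step 3: ln(1.323407) = 0.280209
Step 4: R = 12428966.4 * 0.280209 = 3482712.8 m = 3482.7 km

3482.7


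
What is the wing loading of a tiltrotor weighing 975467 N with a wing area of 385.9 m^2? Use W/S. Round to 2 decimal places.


Step 1: Wing loading = W / S = 975467 / 385.9
Step 2: Wing loading = 2527.77 N/m^2

2527.77


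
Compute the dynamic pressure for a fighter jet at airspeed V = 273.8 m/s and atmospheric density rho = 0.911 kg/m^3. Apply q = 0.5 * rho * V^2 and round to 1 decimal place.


Step 1: V^2 = 273.8^2 = 74966.44
Step 2: q = 0.5 * 0.911 * 74966.44
Step 3: q = 34147.2 Pa

34147.2


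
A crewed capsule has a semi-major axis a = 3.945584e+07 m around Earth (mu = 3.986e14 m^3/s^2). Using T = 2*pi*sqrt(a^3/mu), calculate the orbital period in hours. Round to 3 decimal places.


Step 1: a^3 / mu = 6.142340e+22 / 3.986e14 = 1.540979e+08
Step 2: sqrt(1.540979e+08) = 12413.6156 s
Step 3: T = 2*pi * 12413.6156 = 77997.05 s
Step 4: T in hours = 77997.05 / 3600 = 21.666 hours

21.666


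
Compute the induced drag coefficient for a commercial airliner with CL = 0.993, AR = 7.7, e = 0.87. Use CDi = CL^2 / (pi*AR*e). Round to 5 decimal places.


Step 1: CL^2 = 0.993^2 = 0.986049
Step 2: pi * AR * e = 3.14159 * 7.7 * 0.87 = 21.045529
Step 3: CDi = 0.986049 / 21.045529 = 0.04685

0.04685


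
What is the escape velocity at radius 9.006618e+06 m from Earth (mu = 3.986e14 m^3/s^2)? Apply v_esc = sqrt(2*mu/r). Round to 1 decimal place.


Step 1: 2*mu/r = 2 * 3.986e14 / 9.006618e+06 = 88512691.4453
Step 2: v_esc = sqrt(88512691.4453) = 9408.1 m/s

9408.1


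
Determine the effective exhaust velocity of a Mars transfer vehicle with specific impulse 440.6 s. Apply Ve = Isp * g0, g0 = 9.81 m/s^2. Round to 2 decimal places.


Step 1: Ve = Isp * g0 = 440.6 * 9.81
Step 2: Ve = 4322.29 m/s

4322.29


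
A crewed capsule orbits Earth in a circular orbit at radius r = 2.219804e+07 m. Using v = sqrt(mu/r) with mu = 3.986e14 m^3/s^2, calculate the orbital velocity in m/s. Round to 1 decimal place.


Step 1: mu / r = 3.986e14 / 2.219804e+07 = 17956540.3072
Step 2: v = sqrt(17956540.3072) = 4237.5 m/s

4237.5


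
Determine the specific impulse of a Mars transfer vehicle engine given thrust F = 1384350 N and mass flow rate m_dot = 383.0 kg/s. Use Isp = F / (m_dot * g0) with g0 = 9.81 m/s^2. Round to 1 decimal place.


Step 1: m_dot * g0 = 383.0 * 9.81 = 3757.23
Step 2: Isp = 1384350 / 3757.23 = 368.4 s

368.4


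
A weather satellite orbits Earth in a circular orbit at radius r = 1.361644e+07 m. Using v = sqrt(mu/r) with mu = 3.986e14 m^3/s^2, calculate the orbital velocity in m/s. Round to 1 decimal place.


Step 1: mu / r = 3.986e14 / 1.361644e+07 = 29273437.1098
Step 2: v = sqrt(29273437.1098) = 5410.5 m/s

5410.5


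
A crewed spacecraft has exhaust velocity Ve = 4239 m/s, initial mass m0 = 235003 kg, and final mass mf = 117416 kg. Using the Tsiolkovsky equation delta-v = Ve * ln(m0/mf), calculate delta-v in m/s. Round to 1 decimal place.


Step 1: Mass ratio m0/mf = 235003 / 117416 = 2.001456
Step 2: ln(2.001456) = 0.693875
Step 3: delta-v = 4239 * 0.693875 = 2941.3 m/s

2941.3


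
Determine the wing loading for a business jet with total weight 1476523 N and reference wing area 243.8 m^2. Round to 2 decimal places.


Step 1: Wing loading = W / S = 1476523 / 243.8
Step 2: Wing loading = 6056.29 N/m^2

6056.29


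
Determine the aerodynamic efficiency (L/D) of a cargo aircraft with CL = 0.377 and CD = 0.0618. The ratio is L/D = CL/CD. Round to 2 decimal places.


Step 1: L/D = CL / CD = 0.377 / 0.0618
Step 2: L/D = 6.10

6.10


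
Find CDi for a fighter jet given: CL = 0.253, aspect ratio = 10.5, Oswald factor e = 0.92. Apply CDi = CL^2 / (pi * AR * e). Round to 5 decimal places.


Step 1: CL^2 = 0.253^2 = 0.064009
Step 2: pi * AR * e = 3.14159 * 10.5 * 0.92 = 30.347785
Step 3: CDi = 0.064009 / 30.347785 = 0.00211

0.00211


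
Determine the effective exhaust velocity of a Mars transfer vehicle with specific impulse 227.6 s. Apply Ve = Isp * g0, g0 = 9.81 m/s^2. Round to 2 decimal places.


Step 1: Ve = Isp * g0 = 227.6 * 9.81
Step 2: Ve = 2232.76 m/s

2232.76


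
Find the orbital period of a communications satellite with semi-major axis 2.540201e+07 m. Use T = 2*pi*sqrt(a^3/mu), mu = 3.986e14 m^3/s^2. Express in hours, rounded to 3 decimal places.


Step 1: a^3 / mu = 1.639095e+22 / 3.986e14 = 4.112131e+07
Step 2: sqrt(4.112131e+07) = 6412.59 s
Step 3: T = 2*pi * 6412.59 = 40291.49 s
Step 4: T in hours = 40291.49 / 3600 = 11.192 hours

11.192


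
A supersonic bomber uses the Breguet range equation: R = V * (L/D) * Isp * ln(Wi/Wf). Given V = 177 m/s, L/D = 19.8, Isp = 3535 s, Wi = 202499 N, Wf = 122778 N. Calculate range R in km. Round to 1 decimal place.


Step 1: Coefficient = V * (L/D) * Isp = 177 * 19.8 * 3535 = 12388761.0 m
Step 2: Wi/Wf = 202499 / 122778 = 1.64931
Step 3: ln(1.64931) = 0.500357
Step 4: R = 12388761.0 * 0.500357 = 6198804.5 m = 6198.8 km

6198.8


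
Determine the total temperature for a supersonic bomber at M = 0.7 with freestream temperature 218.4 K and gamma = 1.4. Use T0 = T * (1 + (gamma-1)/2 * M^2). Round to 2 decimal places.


Step 1: (gamma-1)/2 = 0.2
Step 2: M^2 = 0.49
Step 3: 1 + 0.2 * 0.49 = 1.098
Step 4: T0 = 218.4 * 1.098 = 239.80 K

239.80


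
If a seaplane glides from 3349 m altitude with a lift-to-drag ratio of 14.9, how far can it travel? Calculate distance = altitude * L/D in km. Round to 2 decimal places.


Step 1: Glide distance = altitude * L/D = 3349 * 14.9 = 49900.1 m
Step 2: Convert to km: 49900.1 / 1000 = 49.90 km

49.90


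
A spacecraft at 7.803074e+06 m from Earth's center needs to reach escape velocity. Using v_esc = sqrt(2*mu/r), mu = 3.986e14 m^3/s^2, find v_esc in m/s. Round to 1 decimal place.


Step 1: 2*mu/r = 2 * 3.986e14 / 7.803074e+06 = 102164864.77
Step 2: v_esc = sqrt(102164864.77) = 10107.7 m/s

10107.7


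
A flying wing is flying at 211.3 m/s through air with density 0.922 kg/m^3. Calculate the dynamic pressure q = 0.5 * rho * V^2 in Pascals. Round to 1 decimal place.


Step 1: V^2 = 211.3^2 = 44647.69
Step 2: q = 0.5 * 0.922 * 44647.69
Step 3: q = 20582.6 Pa

20582.6


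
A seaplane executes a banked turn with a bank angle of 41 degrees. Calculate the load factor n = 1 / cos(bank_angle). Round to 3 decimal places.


Step 1: Convert 41 degrees to radians = 0.715585
Step 2: cos(41 deg) = 0.75471
Step 3: n = 1 / 0.75471 = 1.325

1.325


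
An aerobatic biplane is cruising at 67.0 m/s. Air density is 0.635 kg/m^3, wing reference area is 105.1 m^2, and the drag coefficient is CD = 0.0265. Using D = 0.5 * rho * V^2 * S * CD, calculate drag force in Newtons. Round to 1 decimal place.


Step 1: Dynamic pressure q = 0.5 * 0.635 * 67.0^2 = 1425.2575 Pa
Step 2: Drag D = q * S * CD = 1425.2575 * 105.1 * 0.0265
Step 3: D = 3969.6 N

3969.6


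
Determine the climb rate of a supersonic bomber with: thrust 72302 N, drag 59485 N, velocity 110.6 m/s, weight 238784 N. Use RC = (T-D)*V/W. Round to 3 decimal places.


Step 1: Excess thrust = T - D = 72302 - 59485 = 12817 N
Step 2: Excess power = 12817 * 110.6 = 1417560.2 W
Step 3: RC = 1417560.2 / 238784 = 5.937 m/s

5.937


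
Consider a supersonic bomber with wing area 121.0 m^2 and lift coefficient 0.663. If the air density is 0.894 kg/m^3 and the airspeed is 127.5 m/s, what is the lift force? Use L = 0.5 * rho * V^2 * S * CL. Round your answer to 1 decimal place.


Step 1: Calculate dynamic pressure q = 0.5 * 0.894 * 127.5^2 = 0.5 * 0.894 * 16256.25 = 7266.5437 Pa
Step 2: Multiply by wing area and lift coefficient: L = 7266.5437 * 121.0 * 0.663
Step 3: L = 879251.7937 * 0.663 = 582943.9 N

582943.9


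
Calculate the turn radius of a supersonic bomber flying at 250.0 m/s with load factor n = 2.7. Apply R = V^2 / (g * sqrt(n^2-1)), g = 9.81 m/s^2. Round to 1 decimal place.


Step 1: V^2 = 250.0^2 = 62500.0
Step 2: n^2 - 1 = 2.7^2 - 1 = 6.29
Step 3: sqrt(6.29) = 2.507987
Step 4: R = 62500.0 / (9.81 * 2.507987) = 2540.3 m

2540.3


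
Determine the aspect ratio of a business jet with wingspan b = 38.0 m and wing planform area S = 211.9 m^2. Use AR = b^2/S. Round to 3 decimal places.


Step 1: b^2 = 38.0^2 = 1444.0
Step 2: AR = 1444.0 / 211.9 = 6.815

6.815


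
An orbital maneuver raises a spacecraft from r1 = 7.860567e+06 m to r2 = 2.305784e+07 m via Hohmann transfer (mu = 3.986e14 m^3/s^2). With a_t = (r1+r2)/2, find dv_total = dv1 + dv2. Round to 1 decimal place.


Step 1: Transfer semi-major axis a_t = (7.860567e+06 + 2.305784e+07) / 2 = 1.545920e+07 m
Step 2: v1 (circular at r1) = sqrt(mu/r1) = 7121.01 m/s
Step 3: v_t1 = sqrt(mu*(2/r1 - 1/a_t)) = 8696.76 m/s
Step 4: dv1 = |8696.76 - 7121.01| = 1575.75 m/s
Step 5: v2 (circular at r2) = 4157.76 m/s, v_t2 = 2964.78 m/s
Step 6: dv2 = |4157.76 - 2964.78| = 1192.98 m/s
Step 7: Total delta-v = 1575.75 + 1192.98 = 2768.7 m/s

2768.7


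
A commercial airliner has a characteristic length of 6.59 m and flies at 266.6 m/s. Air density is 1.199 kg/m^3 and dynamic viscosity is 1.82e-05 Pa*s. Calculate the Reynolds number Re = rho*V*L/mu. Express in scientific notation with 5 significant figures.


Step 1: Numerator = rho * V * L = 1.199 * 266.6 * 6.59 = 2106.515906
Step 2: Re = 2106.515906 / 1.82e-05
Step 3: Re = 1.1574e+08

1.1574e+08


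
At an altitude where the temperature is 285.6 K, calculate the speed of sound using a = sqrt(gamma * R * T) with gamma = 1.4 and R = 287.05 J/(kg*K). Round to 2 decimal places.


Step 1: gamma * R * T = 1.4 * 287.05 * 285.6 = 114774.072
Step 2: a = sqrt(114774.072) = 338.78 m/s

338.78


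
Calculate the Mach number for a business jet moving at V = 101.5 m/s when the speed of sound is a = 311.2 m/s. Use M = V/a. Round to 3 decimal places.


Step 1: M = V / a = 101.5 / 311.2
Step 2: M = 0.326

0.326


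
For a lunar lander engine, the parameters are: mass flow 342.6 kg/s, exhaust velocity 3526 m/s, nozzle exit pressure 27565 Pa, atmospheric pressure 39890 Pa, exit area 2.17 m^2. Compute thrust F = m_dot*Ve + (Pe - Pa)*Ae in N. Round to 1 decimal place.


Step 1: Momentum thrust = m_dot * Ve = 342.6 * 3526 = 1208007.6 N
Step 2: Pressure thrust = (Pe - Pa) * Ae = (27565 - 39890) * 2.17 = -26745.25 N
Step 3: Total thrust F = 1208007.6 + -26745.25 = 1181262.4 N

1181262.4


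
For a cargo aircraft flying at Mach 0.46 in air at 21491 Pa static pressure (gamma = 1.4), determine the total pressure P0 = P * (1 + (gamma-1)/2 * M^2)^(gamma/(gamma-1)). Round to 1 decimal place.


Step 1: (gamma-1)/2 * M^2 = 0.2 * 0.2116 = 0.04232
Step 2: 1 + 0.04232 = 1.04232
Step 3: Exponent gamma/(gamma-1) = 3.5
Step 4: P0 = 21491 * 1.04232^3.5 = 24846.2 Pa

24846.2


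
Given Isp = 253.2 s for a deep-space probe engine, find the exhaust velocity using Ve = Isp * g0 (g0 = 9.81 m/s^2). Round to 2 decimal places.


Step 1: Ve = Isp * g0 = 253.2 * 9.81
Step 2: Ve = 2483.89 m/s

2483.89


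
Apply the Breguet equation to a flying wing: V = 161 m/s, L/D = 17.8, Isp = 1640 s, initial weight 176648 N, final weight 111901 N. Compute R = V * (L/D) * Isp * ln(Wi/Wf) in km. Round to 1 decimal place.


Step 1: Coefficient = V * (L/D) * Isp = 161 * 17.8 * 1640 = 4699912.0 m
Step 2: Wi/Wf = 176648 / 111901 = 1.57861
Step 3: ln(1.57861) = 0.456545
Step 4: R = 4699912.0 * 0.456545 = 2145719.0 m = 2145.7 km

2145.7


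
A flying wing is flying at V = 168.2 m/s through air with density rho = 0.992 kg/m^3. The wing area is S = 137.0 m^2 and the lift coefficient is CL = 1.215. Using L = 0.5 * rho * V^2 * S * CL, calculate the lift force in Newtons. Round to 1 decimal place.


Step 1: Calculate dynamic pressure q = 0.5 * 0.992 * 168.2^2 = 0.5 * 0.992 * 28291.24 = 14032.455 Pa
Step 2: Multiply by wing area and lift coefficient: L = 14032.455 * 137.0 * 1.215
Step 3: L = 1922446.3405 * 1.215 = 2335772.3 N

2335772.3


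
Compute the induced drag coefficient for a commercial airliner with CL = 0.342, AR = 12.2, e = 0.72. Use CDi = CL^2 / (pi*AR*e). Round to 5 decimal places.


Step 1: CL^2 = 0.342^2 = 0.116964
Step 2: pi * AR * e = 3.14159 * 12.2 * 0.72 = 27.59575
Step 3: CDi = 0.116964 / 27.59575 = 0.00424

0.00424


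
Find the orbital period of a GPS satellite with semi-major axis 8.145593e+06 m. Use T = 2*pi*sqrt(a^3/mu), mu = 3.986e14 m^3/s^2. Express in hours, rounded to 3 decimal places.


Step 1: a^3 / mu = 5.404657e+20 / 3.986e14 = 1.355910e+06
Step 2: sqrt(1.355910e+06) = 1164.4354 s
Step 3: T = 2*pi * 1164.4354 = 7316.36 s
Step 4: T in hours = 7316.36 / 3600 = 2.032 hours

2.032


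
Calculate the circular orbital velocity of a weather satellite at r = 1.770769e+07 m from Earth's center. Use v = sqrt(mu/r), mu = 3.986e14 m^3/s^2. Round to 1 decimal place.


Step 1: mu / r = 3.986e14 / 1.770769e+07 = 22509994.2454
Step 2: v = sqrt(22509994.2454) = 4744.5 m/s

4744.5


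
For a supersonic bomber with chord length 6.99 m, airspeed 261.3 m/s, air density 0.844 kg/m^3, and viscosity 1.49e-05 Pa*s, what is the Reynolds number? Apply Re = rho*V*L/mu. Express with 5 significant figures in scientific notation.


Step 1: Numerator = rho * V * L = 0.844 * 261.3 * 6.99 = 1541.555028
Step 2: Re = 1541.555028 / 1.49e-05
Step 3: Re = 1.0346e+08

1.0346e+08


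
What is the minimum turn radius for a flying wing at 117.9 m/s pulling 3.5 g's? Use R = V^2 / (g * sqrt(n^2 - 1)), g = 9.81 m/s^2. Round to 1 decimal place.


Step 1: V^2 = 117.9^2 = 13900.41
Step 2: n^2 - 1 = 3.5^2 - 1 = 11.25
Step 3: sqrt(11.25) = 3.354102
Step 4: R = 13900.41 / (9.81 * 3.354102) = 422.5 m

422.5


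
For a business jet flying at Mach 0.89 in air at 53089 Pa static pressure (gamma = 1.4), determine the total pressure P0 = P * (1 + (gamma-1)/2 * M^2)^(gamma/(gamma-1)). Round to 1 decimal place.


Step 1: (gamma-1)/2 * M^2 = 0.2 * 0.7921 = 0.15842
Step 2: 1 + 0.15842 = 1.15842
Step 3: Exponent gamma/(gamma-1) = 3.5
Step 4: P0 = 53089 * 1.15842^3.5 = 88825.1 Pa

88825.1


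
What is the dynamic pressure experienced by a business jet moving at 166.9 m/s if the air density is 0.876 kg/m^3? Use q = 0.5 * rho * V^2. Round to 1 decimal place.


Step 1: V^2 = 166.9^2 = 27855.61
Step 2: q = 0.5 * 0.876 * 27855.61
Step 3: q = 12200.8 Pa

12200.8


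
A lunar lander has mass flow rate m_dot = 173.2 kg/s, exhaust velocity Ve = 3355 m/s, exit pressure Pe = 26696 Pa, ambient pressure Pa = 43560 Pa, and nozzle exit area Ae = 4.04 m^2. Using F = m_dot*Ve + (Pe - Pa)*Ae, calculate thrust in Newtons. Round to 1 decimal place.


Step 1: Momentum thrust = m_dot * Ve = 173.2 * 3355 = 581086.0 N
Step 2: Pressure thrust = (Pe - Pa) * Ae = (26696 - 43560) * 4.04 = -68130.56 N
Step 3: Total thrust F = 581086.0 + -68130.56 = 512955.4 N

512955.4


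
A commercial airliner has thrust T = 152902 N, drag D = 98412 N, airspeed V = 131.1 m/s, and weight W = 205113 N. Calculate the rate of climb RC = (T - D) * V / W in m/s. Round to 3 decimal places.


Step 1: Excess thrust = T - D = 152902 - 98412 = 54490 N
Step 2: Excess power = 54490 * 131.1 = 7143639.0 W
Step 3: RC = 7143639.0 / 205113 = 34.828 m/s

34.828


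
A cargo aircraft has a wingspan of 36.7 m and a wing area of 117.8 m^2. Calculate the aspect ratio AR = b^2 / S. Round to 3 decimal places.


Step 1: b^2 = 36.7^2 = 1346.89
Step 2: AR = 1346.89 / 117.8 = 11.434

11.434


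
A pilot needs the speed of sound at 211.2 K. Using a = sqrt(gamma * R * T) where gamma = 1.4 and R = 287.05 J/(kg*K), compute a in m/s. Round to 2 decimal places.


Step 1: gamma * R * T = 1.4 * 287.05 * 211.2 = 84874.944
Step 2: a = sqrt(84874.944) = 291.33 m/s

291.33


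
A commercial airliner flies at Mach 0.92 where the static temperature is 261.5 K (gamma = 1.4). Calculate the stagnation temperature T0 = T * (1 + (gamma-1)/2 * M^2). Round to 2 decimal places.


Step 1: (gamma-1)/2 = 0.2
Step 2: M^2 = 0.8464
Step 3: 1 + 0.2 * 0.8464 = 1.16928
Step 4: T0 = 261.5 * 1.16928 = 305.77 K

305.77


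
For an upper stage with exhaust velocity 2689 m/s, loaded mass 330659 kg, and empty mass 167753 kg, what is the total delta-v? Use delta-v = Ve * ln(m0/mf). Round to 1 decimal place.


Step 1: Mass ratio m0/mf = 330659 / 167753 = 1.971106
Step 2: ln(1.971106) = 0.678595
Step 3: delta-v = 2689 * 0.678595 = 1824.7 m/s

1824.7


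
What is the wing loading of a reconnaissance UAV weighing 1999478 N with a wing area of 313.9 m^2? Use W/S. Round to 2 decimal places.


Step 1: Wing loading = W / S = 1999478 / 313.9
Step 2: Wing loading = 6369.79 N/m^2

6369.79


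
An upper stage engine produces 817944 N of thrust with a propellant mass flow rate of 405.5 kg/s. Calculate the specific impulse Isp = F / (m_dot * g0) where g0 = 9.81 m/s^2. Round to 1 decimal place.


Step 1: m_dot * g0 = 405.5 * 9.81 = 3977.96
Step 2: Isp = 817944 / 3977.96 = 205.6 s

205.6


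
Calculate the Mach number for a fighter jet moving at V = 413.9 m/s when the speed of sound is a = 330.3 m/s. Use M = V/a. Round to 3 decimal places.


Step 1: M = V / a = 413.9 / 330.3
Step 2: M = 1.253

1.253


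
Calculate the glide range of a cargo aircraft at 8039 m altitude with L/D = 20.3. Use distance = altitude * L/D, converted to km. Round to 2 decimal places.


Step 1: Glide distance = altitude * L/D = 8039 * 20.3 = 163191.7 m
Step 2: Convert to km: 163191.7 / 1000 = 163.19 km

163.19


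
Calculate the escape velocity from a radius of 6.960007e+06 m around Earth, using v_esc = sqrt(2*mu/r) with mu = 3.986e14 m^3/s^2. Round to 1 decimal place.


Step 1: 2*mu/r = 2 * 3.986e14 / 6.960007e+06 = 114540114.6867
Step 2: v_esc = sqrt(114540114.6867) = 10702.3 m/s

10702.3


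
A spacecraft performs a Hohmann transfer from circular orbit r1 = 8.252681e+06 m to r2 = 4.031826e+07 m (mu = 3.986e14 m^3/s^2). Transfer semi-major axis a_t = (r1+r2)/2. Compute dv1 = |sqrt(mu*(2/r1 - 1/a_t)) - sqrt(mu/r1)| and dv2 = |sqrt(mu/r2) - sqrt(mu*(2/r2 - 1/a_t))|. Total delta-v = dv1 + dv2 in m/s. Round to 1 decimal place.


Step 1: Transfer semi-major axis a_t = (8.252681e+06 + 4.031826e+07) / 2 = 2.428547e+07 m
Step 2: v1 (circular at r1) = sqrt(mu/r1) = 6949.78 m/s
Step 3: v_t1 = sqrt(mu*(2/r1 - 1/a_t)) = 8954.65 m/s
Step 4: dv1 = |8954.65 - 6949.78| = 2004.87 m/s
Step 5: v2 (circular at r2) = 3144.25 m/s, v_t2 = 1832.91 m/s
Step 6: dv2 = |3144.25 - 1832.91| = 1311.34 m/s
Step 7: Total delta-v = 2004.87 + 1311.34 = 3316.2 m/s

3316.2


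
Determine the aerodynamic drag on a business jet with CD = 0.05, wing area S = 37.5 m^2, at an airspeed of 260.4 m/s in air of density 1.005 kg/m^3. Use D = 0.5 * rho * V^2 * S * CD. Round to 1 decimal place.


Step 1: Dynamic pressure q = 0.5 * 1.005 * 260.4^2 = 34073.6004 Pa
Step 2: Drag D = q * S * CD = 34073.6004 * 37.5 * 0.05
Step 3: D = 63888.0 N

63888.0


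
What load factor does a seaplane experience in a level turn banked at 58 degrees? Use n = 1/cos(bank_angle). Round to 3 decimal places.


Step 1: Convert 58 degrees to radians = 1.012291
Step 2: cos(58 deg) = 0.529919
Step 3: n = 1 / 0.529919 = 1.887

1.887


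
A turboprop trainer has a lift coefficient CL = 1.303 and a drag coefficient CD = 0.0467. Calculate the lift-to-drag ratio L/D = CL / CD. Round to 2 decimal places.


Step 1: L/D = CL / CD = 1.303 / 0.0467
Step 2: L/D = 27.90

27.90


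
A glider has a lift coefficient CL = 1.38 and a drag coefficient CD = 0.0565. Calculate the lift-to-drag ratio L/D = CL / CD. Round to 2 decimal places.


Step 1: L/D = CL / CD = 1.38 / 0.0565
Step 2: L/D = 24.42

24.42


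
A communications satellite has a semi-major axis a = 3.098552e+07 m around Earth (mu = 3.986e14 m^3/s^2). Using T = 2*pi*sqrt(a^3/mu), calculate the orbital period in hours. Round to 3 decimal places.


Step 1: a^3 / mu = 2.974927e+22 / 3.986e14 = 7.463440e+07
Step 2: sqrt(7.463440e+07) = 8639.1206 s
Step 3: T = 2*pi * 8639.1206 = 54281.2 s
Step 4: T in hours = 54281.2 / 3600 = 15.078 hours

15.078


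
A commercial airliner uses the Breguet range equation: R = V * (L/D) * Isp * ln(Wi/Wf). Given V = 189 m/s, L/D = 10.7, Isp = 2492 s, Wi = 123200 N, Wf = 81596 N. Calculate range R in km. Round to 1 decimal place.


Step 1: Coefficient = V * (L/D) * Isp = 189 * 10.7 * 2492 = 5039571.6 m
Step 2: Wi/Wf = 123200 / 81596 = 1.509878
Step 3: ln(1.509878) = 0.412029
Step 4: R = 5039571.6 * 0.412029 = 2076448.7 m = 2076.4 km

2076.4


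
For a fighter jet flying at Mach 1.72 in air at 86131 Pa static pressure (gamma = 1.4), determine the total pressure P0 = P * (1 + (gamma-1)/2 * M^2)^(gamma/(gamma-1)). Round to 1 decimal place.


Step 1: (gamma-1)/2 * M^2 = 0.2 * 2.9584 = 0.59168
Step 2: 1 + 0.59168 = 1.59168
Step 3: Exponent gamma/(gamma-1) = 3.5
Step 4: P0 = 86131 * 1.59168^3.5 = 438182.1 Pa

438182.1


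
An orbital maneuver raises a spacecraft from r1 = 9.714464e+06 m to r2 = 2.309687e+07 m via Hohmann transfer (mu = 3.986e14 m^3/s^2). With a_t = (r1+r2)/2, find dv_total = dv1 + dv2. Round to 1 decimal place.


Step 1: Transfer semi-major axis a_t = (9.714464e+06 + 2.309687e+07) / 2 = 1.640567e+07 m
Step 2: v1 (circular at r1) = sqrt(mu/r1) = 6405.59 m/s
Step 3: v_t1 = sqrt(mu*(2/r1 - 1/a_t)) = 7600.44 m/s
Step 4: dv1 = |7600.44 - 6405.59| = 1194.85 m/s
Step 5: v2 (circular at r2) = 4154.24 m/s, v_t2 = 3196.72 m/s
Step 6: dv2 = |4154.24 - 3196.72| = 957.53 m/s
Step 7: Total delta-v = 1194.85 + 957.53 = 2152.4 m/s

2152.4


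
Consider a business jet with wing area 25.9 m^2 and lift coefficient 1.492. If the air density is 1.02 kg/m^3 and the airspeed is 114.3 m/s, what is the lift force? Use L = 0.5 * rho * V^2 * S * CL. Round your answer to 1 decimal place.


Step 1: Calculate dynamic pressure q = 0.5 * 1.02 * 114.3^2 = 0.5 * 1.02 * 13064.49 = 6662.8899 Pa
Step 2: Multiply by wing area and lift coefficient: L = 6662.8899 * 25.9 * 1.492
Step 3: L = 172568.8484 * 1.492 = 257472.7 N

257472.7


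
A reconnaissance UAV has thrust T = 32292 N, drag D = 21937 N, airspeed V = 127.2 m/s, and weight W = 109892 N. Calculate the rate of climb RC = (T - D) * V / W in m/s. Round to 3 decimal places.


Step 1: Excess thrust = T - D = 32292 - 21937 = 10355 N
Step 2: Excess power = 10355 * 127.2 = 1317156.0 W
Step 3: RC = 1317156.0 / 109892 = 11.986 m/s

11.986
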